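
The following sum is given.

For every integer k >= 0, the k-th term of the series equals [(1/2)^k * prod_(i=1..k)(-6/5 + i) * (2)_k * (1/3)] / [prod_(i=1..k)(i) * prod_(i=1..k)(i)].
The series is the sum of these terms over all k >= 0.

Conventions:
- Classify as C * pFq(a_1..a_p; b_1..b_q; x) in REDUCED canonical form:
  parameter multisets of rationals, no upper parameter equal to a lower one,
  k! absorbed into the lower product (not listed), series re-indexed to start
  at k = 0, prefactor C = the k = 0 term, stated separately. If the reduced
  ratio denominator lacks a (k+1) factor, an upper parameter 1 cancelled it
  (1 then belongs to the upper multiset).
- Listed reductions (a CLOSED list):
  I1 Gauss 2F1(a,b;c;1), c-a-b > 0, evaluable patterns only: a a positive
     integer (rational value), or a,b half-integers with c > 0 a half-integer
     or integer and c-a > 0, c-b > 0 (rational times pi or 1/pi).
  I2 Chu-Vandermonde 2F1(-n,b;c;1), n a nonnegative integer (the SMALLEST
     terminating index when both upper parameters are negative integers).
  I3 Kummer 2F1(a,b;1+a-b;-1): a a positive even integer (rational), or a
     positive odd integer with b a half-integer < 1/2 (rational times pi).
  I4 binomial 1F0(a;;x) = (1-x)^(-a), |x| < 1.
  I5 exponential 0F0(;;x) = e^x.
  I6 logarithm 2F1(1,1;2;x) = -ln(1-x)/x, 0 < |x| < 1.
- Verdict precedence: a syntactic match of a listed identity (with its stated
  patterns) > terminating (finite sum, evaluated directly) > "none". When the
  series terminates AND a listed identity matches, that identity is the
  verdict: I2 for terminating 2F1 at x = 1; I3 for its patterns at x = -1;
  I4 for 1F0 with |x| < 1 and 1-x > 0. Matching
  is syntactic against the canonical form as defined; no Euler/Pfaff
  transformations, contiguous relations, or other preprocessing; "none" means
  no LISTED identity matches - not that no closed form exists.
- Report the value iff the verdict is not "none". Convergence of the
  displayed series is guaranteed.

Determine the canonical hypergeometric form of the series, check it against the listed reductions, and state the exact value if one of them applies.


Reduced: x = 1/2, 2F1, upper = {-1/5, 2}, lower = {1}, C = 1/3. Verdict: none. A 2F1 with upper {-1/5, 2} fits none of I1-I6 at x = 1/2; the sum runs forever.

First insight: from the first term 1/3: the product of the first k integers (C = 1/3) is k!.
Adjacent-term ratio: r(k) = (1/2) * (k-1/5) (k+2) / [(k+1) (k+1)] - poly over poly, x = (1/2) from leading terms; C = 1/3 at k = 0.


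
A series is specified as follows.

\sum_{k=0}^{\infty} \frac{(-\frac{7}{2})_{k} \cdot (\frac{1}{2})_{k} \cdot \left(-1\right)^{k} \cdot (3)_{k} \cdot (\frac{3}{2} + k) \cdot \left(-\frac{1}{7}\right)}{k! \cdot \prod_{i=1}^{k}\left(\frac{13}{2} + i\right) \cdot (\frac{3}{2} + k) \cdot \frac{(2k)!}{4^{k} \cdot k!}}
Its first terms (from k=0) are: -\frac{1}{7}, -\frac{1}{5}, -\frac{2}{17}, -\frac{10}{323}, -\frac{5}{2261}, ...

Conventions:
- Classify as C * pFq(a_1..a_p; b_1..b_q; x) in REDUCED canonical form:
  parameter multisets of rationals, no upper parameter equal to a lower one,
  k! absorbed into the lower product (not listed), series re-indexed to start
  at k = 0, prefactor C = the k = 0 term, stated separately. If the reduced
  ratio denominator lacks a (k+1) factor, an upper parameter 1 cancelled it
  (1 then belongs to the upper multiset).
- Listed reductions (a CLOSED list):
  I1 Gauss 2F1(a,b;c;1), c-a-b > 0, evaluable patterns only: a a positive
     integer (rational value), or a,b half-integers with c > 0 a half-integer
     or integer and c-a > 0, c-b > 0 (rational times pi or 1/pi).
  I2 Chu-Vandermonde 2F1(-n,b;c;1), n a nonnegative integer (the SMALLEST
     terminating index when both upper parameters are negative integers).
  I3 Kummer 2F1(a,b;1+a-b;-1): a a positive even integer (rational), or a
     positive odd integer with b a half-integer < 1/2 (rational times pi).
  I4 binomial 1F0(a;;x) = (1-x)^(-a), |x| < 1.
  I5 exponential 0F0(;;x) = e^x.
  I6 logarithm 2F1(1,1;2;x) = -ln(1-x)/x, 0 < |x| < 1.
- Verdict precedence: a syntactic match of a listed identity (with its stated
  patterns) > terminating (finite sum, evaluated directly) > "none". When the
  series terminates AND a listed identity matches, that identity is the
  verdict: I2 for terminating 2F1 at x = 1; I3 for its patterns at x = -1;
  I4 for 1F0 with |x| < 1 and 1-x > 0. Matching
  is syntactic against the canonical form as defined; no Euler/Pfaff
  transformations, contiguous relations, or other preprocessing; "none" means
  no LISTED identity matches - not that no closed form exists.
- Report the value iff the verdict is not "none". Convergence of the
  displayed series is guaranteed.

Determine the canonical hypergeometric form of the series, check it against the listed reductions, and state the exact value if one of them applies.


Canonical form: C = -\frac{1}{7} times 2F1 with upper {-\frac{7}{2}, 3}, lower {\frac{15}{2}}, x = -1. Verdict: this is Kummer's theorem (I3) (x = -1; c = \frac{15}{2} equals 1+a-b for upper {-\frac{7}{2}, 3}: listed pattern). Value: \left(-\frac{1287}{8192}\right) \cdot \pi.

Structural cue: with t_0 = -\frac{1}{7}, the lower running product (prefactor -1/7) is a rising factorial.
Ratio: r(k) = -1 * (k-\frac{7}{2}) (k+3) / [(k+\frac{15}{2}) (k+1)] ; factor over Q: parameters, x = -1, and C = -\frac{1}{7}.


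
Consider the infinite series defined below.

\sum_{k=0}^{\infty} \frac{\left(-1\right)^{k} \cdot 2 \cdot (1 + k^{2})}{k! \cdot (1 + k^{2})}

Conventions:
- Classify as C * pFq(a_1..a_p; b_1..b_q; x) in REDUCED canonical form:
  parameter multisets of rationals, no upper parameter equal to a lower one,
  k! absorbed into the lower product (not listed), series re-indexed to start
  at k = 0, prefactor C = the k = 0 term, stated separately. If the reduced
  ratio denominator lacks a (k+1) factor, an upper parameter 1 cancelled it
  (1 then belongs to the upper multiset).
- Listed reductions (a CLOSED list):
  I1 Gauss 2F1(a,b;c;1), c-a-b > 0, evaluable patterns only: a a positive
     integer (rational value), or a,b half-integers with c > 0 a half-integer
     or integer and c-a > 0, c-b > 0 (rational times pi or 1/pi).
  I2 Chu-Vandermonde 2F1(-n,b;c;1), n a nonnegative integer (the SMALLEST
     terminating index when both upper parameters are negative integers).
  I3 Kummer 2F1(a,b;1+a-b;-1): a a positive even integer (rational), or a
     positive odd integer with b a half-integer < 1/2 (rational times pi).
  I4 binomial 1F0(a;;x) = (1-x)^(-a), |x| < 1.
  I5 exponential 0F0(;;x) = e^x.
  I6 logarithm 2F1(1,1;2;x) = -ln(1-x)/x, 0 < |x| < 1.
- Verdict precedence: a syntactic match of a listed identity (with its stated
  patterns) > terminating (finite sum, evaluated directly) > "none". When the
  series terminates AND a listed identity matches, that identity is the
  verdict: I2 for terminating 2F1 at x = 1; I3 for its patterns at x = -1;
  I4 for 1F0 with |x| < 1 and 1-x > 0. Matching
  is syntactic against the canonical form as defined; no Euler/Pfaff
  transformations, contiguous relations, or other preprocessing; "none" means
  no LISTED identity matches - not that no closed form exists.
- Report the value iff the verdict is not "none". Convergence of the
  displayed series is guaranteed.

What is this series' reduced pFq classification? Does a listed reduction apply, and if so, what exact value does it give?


Prefactor 2, argument -1: 0F0 with upper {-} over lower {-}. Verdict (x = -1): the I5 exponential reduction applies (the 0F0 exponential series at x = -1). Sum: 2 \cdot e^{-1}.

The tell: t_0 being 2, k^2 + 1 divides numerator and denominator alike; C = 2, x = -1 after cancelling.
Step ratio: r(k) = -1 * 1 / [(k+1)] - rational; roots negated = parameters, x = -1, C = 2.


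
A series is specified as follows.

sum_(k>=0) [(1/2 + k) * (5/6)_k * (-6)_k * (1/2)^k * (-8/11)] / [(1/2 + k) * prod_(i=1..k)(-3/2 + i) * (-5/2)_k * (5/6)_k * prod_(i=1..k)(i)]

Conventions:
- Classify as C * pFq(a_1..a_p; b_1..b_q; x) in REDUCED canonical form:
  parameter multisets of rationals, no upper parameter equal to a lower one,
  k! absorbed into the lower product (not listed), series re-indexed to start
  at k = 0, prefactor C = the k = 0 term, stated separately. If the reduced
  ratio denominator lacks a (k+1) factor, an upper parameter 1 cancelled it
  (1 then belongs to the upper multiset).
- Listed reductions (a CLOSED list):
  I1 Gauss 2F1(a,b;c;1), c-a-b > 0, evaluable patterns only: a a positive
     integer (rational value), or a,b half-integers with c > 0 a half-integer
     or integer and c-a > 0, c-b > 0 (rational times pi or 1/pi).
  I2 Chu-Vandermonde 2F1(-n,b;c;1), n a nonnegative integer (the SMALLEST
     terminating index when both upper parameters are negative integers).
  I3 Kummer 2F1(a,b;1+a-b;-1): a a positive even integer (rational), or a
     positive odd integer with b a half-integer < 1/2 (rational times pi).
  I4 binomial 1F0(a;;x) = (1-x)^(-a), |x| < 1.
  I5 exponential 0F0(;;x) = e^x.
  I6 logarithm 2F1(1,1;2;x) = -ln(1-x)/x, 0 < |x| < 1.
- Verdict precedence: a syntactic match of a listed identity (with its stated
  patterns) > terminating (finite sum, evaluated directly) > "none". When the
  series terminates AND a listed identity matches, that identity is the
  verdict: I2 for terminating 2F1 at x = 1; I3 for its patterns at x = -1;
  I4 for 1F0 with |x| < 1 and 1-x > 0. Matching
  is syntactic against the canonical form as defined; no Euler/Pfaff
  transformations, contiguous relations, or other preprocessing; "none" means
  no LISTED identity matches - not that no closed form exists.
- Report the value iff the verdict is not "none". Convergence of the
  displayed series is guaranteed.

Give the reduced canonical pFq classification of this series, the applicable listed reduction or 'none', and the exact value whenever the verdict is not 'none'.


Key step: x = (1/2) and the product of the first k integers (C = -8/11, x = 1/2) is k!.
Adjacent-term ratio: r(k) = (1/2) * (k-6) / [(k-5/2) (k-1/2) (k+1)] - rational in k, leading ratio (1/2); with t_0 = -8/11, classification follows.

x = 1/2 here; the reduced form reads 1F2, upper {-6}, lower {-5/2, -1/2}, C = -8/11. Verdict: terminating - the sum ends at index 6 because -6 is a negative integer; exact evaluation follows. Value: 13487608/2338875.


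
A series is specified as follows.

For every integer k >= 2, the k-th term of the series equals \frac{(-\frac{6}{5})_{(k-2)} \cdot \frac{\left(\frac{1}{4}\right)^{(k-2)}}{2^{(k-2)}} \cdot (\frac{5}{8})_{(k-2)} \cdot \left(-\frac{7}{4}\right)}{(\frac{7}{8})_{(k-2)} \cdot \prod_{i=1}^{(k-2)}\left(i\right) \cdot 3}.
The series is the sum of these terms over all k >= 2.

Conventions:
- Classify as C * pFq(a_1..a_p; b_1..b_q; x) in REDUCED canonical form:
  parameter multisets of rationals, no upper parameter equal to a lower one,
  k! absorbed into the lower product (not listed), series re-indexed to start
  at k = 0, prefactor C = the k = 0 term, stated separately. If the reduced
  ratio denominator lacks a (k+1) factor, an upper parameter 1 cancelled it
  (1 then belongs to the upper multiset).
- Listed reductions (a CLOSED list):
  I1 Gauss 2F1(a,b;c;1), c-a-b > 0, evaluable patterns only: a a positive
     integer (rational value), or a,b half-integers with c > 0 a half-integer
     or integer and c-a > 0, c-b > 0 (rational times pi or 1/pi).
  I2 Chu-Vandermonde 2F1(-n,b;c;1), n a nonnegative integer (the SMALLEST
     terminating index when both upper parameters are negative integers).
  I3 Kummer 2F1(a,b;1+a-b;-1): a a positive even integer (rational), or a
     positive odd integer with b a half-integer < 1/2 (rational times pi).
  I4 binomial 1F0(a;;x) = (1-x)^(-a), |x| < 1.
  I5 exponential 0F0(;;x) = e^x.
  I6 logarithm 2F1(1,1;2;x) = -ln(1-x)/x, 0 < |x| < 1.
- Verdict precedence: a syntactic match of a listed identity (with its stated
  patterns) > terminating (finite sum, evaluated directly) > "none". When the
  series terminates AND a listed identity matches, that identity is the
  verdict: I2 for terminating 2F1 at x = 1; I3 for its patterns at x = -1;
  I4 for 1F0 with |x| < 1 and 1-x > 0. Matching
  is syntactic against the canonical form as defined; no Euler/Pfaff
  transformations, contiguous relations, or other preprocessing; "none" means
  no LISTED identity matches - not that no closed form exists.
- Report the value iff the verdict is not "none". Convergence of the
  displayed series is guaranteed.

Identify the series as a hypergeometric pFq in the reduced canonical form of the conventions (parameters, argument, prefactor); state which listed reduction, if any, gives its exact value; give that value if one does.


x = \frac{1}{8} here; the reduced form reads 2F1, upper {-\frac{6}{5}, \frac{5}{8}}, lower {\frac{7}{8}}, C = -\frac{7}{12}. Verdict: no listed reduction: x = \frac{1}{8} and upper {-\frac{6}{5}, \frac{5}{8}} fail every I1-I6 pattern.

The tell: t_0 being -\frac{7}{12}, the constant factors (C = -7/12, x = 1/8) combine into one prefactor.
Term ratio: r(k) = \frac{1}{8} * (k-\frac{6}{5}) (k+\frac{5}{8}) / [(k+\frac{7}{8}) (k+1)] - rational; roots negated = parameters, x = \frac{1}{8}, C = -\frac{7}{12}.


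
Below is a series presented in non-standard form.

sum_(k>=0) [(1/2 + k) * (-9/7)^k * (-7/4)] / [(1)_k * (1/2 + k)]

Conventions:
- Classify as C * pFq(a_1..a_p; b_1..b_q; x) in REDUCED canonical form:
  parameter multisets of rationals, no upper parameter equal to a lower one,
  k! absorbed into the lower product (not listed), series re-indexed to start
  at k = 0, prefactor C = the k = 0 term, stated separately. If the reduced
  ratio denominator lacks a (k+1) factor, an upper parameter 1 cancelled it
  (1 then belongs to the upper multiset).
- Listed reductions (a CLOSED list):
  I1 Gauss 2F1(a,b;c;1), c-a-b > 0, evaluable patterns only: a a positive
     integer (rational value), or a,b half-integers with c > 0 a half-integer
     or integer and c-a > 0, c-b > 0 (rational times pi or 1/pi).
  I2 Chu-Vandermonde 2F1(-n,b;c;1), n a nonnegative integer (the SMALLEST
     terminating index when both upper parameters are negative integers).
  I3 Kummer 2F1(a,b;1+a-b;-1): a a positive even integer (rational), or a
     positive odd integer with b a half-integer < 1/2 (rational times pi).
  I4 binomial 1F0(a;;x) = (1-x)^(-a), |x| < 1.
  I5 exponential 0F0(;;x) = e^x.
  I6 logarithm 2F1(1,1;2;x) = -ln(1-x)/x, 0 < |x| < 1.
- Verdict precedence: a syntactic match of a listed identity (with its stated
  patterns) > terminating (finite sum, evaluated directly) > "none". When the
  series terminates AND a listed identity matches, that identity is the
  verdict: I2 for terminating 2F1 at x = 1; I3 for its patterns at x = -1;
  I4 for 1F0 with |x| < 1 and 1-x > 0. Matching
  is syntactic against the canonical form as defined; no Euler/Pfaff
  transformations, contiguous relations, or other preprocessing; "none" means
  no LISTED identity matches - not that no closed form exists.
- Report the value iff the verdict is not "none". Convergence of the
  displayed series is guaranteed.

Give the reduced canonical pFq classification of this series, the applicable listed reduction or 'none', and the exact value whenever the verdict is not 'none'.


The series (x = -9/7) is 0F0: upper {-}, lower {-}, prefactor -7/4. Verdict: this is the I5 exponential reduction (the 0F0 exponential series at x = -9/7). Sum: (-7/4) * e^(-9/7).

Key observation: t_0 = -7/4 here, and striking the common factor k + 1/2 reduces the term (C = -7/4, x = -9/7).
Adjacent-term ratio: r(k) = (-9/7) * 1 / [(k+1)] - rational in k. x = (-9/7); t_0 = -7/4; negate the roots.


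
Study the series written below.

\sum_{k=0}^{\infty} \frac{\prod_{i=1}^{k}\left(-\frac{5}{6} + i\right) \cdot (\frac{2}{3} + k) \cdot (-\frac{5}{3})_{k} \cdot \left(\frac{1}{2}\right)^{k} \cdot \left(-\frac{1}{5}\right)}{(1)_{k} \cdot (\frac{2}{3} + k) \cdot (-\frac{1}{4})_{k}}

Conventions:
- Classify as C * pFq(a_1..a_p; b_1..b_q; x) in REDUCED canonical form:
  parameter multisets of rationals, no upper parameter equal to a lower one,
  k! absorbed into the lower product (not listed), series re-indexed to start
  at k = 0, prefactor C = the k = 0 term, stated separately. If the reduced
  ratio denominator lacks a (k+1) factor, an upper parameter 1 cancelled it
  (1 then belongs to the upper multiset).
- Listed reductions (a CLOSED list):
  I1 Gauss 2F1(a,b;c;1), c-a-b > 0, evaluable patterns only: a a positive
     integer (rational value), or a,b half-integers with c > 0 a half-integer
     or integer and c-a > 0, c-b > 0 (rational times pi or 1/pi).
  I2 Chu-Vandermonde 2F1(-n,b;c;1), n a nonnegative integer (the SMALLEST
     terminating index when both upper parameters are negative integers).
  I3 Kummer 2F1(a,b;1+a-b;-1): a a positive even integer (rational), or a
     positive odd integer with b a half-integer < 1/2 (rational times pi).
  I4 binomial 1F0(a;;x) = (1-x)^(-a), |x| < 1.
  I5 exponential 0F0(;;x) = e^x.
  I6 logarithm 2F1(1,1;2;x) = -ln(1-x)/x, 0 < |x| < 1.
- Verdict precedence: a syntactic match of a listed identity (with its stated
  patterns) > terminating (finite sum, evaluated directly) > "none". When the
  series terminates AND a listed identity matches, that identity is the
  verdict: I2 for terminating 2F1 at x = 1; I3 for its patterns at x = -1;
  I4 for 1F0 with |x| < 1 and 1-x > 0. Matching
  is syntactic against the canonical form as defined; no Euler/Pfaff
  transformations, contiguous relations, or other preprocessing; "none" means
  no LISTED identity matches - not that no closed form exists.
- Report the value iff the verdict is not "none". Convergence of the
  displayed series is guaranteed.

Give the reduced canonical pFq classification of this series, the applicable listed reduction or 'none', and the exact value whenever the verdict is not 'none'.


x = \frac{1}{2} here; the reduced form reads 2F1, upper {-\frac{5}{3}, \frac{1}{6}}, lower {-\frac{1}{4}}, C = -\frac{1}{5}. Verdict: none. A 2F1 with upper {-\frac{5}{3}, \frac{1}{6}} fits none of I1-I6 at x = \frac{1}{2}; the sum runs forever.

Key step: from the first term -\frac{1}{5}: the running product (C = -1/5, x = 1/2) telescopes to a rising factorial.
Step ratio: r(k) = \frac{1}{2} * (k-\frac{5}{3}) (k+\frac{1}{6}) / [(k-\frac{1}{4}) (k+1)] - rational in k. x = \frac{1}{2}; t_0 = -\frac{1}{5}; negate the roots.


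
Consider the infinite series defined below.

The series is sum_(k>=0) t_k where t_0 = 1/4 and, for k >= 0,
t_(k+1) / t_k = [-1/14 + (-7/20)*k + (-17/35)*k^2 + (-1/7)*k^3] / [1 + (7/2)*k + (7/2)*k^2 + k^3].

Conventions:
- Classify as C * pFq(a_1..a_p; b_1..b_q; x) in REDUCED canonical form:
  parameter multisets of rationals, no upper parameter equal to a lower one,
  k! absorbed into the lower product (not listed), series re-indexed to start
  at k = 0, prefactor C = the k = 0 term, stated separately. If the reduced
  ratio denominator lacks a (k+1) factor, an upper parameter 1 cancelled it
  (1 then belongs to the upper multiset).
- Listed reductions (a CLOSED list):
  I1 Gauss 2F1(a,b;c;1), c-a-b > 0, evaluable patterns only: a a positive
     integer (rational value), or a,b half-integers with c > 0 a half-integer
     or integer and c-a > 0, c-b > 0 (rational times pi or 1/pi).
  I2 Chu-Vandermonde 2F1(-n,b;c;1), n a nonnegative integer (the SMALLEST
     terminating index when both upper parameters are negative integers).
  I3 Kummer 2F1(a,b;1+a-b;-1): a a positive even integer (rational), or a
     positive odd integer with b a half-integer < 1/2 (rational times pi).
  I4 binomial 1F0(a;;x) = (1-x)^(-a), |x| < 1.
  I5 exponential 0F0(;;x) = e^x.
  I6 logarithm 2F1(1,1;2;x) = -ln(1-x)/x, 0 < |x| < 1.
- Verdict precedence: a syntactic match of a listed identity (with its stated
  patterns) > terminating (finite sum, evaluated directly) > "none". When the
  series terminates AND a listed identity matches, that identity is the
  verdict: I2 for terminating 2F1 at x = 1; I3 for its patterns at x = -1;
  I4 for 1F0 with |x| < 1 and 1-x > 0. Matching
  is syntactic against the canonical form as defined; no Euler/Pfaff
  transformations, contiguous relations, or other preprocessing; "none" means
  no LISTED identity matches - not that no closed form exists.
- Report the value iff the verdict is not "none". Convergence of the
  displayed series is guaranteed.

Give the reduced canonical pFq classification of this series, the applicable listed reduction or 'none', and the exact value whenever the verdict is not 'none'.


With C = 1/4: the canonical form is 2F1(2/5, 5/2; 2; -1/7). Verdict: none. Every listed pattern misses the 2F1 form at -1/7, upper {2/5, 5/2}.

The tell: with t_0 = 1/4, the expanded ratio factors over Q; prefactor 1/4, roots give parameters.
Step ratio: r(k) = (-1/7) * (k+2/5) (k+5/2) / [(k+2) (k+1)] - rational; roots negated = parameters, x = (-1/7), C = 1/4.


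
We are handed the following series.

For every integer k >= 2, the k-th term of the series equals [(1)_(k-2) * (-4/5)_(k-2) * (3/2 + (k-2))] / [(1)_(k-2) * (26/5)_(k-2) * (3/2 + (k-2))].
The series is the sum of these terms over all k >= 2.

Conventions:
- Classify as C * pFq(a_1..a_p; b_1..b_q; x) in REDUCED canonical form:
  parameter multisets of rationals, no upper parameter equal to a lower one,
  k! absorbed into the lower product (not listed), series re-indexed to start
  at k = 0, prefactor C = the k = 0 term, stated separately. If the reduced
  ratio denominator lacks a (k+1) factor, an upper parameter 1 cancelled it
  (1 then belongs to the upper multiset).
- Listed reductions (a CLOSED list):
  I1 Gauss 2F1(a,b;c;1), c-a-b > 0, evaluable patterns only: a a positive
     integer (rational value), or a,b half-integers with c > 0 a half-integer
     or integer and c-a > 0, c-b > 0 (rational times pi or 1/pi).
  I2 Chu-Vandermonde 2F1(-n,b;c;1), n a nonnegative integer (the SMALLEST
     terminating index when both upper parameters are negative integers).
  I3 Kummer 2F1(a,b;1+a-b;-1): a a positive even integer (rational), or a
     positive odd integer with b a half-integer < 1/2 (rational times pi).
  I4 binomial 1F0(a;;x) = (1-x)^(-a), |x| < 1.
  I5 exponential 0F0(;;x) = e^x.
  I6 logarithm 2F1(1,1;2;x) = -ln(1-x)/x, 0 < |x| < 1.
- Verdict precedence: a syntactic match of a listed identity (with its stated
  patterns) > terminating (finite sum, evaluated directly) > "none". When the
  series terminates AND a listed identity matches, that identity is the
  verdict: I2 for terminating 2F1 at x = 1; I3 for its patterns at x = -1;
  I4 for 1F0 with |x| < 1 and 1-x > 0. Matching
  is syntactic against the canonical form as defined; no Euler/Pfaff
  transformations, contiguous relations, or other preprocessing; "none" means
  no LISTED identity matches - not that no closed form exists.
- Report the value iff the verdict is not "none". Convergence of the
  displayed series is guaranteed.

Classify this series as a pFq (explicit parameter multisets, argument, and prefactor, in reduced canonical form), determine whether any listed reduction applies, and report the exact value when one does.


Structural cue: from the first term 1: (1)_k (prefactor 1) is k! itself.
Adjacent-term ratio: r(k) = 1 * (k-4/5) (k+1) / [(k+26/5) (k+1)] - poly over poly, x = 1 from leading terms; C = 1 at k = 0.

This is 1 * 2F1(-4/5, 1; 26/5; 1) in reduced canonical form. Verdict: this is the Gauss summation I1 (x = 1: the Gamma ratio telescopes since c-a-b = 5 > 0 and a = 1 in Z>0). Its exact value is 21/25.


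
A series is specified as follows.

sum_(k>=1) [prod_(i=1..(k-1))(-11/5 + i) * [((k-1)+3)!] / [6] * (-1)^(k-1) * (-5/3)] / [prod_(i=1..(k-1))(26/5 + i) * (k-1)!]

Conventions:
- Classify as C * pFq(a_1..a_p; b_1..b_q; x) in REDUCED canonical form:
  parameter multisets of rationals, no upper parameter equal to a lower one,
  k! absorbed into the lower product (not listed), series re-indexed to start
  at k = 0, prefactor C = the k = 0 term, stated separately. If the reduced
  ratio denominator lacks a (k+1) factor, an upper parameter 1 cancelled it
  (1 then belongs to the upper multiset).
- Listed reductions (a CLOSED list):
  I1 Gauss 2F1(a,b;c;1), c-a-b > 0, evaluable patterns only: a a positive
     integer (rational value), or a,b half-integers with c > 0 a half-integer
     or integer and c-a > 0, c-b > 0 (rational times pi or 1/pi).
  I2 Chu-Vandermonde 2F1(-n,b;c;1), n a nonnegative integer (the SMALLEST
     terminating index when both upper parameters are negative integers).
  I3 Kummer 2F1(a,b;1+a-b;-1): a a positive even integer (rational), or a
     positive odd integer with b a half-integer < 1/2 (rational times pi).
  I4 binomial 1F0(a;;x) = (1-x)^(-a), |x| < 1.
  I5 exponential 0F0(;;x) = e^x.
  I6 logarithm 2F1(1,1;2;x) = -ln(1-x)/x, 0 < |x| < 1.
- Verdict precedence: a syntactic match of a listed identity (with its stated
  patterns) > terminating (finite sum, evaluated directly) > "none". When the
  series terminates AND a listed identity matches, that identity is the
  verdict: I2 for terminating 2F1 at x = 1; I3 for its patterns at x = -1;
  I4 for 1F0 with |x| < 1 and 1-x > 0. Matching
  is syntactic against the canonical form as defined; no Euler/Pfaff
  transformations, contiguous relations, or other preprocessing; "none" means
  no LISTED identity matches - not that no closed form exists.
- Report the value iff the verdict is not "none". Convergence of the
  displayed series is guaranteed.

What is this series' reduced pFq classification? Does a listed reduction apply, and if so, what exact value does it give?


At argument -1: a 2F1 with upper {-6/5, 4}, lower {31/5}, scaled by C = -5/3. Verdict (x = -1): the Kummer evaluation I3 applies (x = -1; c = 31/5 equals 1+a-b for upper {-6/5, 4}: listed pattern). Value: -91/30.

First insight: t_0 = -5/3 here, and the running product (C = -5/3) telescopes to a rising factorial.
Step ratio: r(k) = (-1) * (k-6/5) (k+4) / [(k+31/5) (k+1)] - rational in k. x = (-1); t_0 = -5/3; negate the roots.


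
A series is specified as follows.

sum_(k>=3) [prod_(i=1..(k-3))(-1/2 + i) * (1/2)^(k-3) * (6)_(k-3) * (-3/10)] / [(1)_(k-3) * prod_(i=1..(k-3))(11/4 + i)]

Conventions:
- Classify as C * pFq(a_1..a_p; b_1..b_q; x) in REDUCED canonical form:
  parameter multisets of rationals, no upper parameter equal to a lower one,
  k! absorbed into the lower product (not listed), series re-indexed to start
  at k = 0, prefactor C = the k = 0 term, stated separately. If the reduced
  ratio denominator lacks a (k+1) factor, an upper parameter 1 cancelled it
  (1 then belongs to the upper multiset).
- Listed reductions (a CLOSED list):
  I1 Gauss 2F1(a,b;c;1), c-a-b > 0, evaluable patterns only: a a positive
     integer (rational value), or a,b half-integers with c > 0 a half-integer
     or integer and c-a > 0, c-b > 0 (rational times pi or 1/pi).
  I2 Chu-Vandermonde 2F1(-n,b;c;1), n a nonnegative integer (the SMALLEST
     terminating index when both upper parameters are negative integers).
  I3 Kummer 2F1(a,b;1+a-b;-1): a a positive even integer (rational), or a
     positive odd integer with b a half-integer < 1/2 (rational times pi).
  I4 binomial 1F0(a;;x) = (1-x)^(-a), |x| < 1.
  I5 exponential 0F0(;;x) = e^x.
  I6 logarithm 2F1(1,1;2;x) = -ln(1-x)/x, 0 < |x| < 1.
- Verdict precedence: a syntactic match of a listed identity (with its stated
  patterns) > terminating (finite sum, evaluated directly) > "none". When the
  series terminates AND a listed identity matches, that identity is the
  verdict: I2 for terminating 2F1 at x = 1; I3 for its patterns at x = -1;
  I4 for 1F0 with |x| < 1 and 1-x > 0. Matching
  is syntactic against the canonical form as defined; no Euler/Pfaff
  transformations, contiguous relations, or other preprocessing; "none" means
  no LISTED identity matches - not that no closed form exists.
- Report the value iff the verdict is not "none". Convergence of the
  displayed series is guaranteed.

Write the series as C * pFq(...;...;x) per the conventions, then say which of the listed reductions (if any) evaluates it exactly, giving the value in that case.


At argument 1/2: a 2F1 with upper {1/2, 6}, lower {15/4}, scaled by C = -3/10. Verdict: none. Every listed pattern misses the 2F1 form at 1/2, upper {1/2, 6}.

Key step: t_0 = -3/10 here, and the lower running product (prefactor -3/10) is a rising factorial.
Adjacent-term ratio: r(k) = (1/2) * (k+1/2) (k+6) / [(k+15/4) (k+1)] - poly over poly, x = (1/2) from leading terms; C = -3/10 at k = 0.


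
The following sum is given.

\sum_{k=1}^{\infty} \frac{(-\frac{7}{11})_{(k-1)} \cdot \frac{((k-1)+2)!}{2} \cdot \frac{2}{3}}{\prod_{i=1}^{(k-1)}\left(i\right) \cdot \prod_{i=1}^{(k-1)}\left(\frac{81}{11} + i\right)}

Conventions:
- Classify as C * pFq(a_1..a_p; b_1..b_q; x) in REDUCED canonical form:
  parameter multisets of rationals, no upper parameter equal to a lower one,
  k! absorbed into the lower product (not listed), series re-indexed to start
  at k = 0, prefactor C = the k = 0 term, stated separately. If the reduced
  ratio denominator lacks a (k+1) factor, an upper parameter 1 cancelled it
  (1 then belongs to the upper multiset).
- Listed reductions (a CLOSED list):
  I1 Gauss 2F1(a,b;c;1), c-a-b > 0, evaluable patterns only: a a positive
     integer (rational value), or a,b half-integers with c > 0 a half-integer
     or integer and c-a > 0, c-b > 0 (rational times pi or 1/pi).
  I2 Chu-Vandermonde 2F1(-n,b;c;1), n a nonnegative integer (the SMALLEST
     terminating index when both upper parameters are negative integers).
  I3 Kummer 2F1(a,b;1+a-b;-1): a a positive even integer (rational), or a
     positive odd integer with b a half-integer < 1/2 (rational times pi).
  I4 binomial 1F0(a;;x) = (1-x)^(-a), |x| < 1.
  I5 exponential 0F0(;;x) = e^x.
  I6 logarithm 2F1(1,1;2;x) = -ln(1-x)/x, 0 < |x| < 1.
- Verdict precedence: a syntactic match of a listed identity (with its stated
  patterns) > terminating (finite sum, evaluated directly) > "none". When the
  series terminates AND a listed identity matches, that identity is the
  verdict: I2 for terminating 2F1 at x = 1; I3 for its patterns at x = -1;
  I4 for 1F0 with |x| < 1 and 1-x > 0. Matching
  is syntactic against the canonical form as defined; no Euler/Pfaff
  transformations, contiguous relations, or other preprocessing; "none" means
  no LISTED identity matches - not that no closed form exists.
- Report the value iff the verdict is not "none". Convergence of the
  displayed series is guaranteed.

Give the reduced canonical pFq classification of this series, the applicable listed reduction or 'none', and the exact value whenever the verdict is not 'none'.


The series (x = 1) is 2F1: upper {-\frac{7}{11}, 3}, lower {\frac{92}{11}}, prefactor \frac{2}{3}. Verdict (x = 1): the Gauss summation I1 applies (x = 1: the Gamma ratio telescopes since c-a-b = 6 > 0 and a = 3 in Z>0). Hence: \frac{2655}{5324}.

Structural cue: t_0 = \frac{2}{3} here, and the product of the first k integers (C = 2/3) is k!.
Adjacent-term ratio: r(k) = 1 * (k-\frac{7}{11}) (k+3) / [(k+\frac{92}{11}) (k+1)] - rational in k. x = 1; t_0 = \frac{2}{3}; negate the roots.


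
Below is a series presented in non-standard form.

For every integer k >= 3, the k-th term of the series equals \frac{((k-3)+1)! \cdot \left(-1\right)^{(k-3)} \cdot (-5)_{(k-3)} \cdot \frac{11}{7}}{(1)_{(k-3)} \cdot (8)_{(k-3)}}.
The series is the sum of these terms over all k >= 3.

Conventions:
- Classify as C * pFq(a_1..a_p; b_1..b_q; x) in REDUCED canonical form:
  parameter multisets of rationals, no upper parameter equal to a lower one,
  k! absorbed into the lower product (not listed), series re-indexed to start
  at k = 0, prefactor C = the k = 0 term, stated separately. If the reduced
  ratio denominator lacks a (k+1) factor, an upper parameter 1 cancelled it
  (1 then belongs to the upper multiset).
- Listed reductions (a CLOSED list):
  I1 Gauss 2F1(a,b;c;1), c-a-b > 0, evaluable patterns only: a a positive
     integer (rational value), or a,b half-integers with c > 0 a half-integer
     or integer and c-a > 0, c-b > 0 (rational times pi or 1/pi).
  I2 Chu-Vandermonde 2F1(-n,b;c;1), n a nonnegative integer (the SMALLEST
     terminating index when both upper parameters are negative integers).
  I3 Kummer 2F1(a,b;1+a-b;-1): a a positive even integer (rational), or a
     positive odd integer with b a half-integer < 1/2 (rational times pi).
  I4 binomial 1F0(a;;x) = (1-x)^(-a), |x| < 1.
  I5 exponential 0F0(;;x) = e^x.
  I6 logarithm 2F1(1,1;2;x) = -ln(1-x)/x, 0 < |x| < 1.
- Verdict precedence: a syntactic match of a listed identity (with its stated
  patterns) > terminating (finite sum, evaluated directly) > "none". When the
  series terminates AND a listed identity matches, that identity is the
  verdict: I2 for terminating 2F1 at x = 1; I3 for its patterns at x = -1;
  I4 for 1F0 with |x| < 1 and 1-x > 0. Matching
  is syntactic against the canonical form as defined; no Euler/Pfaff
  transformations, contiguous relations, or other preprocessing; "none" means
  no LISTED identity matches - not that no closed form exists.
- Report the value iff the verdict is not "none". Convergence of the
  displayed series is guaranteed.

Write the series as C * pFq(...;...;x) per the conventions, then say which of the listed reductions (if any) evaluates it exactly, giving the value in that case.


With C = \frac{11}{7}: the canonical form is 2F1(-5, 2; 8; -1). Verdict: Kummer's theorem (I3) applies (x = -1; c = 8 equals 1+a-b for upper {-5, 2}: listed pattern). Sum: \frac{11}{2}.

Structural cue: t_0 being \frac{11}{7}, (1)_k (prefactor 11/7) is k! itself.
Ratio: r(k) = -1 * (k-5) (k+2) / [(k+8) (k+1)] - rational in k. x = -1; t_0 = \frac{11}{7}; negate the roots.


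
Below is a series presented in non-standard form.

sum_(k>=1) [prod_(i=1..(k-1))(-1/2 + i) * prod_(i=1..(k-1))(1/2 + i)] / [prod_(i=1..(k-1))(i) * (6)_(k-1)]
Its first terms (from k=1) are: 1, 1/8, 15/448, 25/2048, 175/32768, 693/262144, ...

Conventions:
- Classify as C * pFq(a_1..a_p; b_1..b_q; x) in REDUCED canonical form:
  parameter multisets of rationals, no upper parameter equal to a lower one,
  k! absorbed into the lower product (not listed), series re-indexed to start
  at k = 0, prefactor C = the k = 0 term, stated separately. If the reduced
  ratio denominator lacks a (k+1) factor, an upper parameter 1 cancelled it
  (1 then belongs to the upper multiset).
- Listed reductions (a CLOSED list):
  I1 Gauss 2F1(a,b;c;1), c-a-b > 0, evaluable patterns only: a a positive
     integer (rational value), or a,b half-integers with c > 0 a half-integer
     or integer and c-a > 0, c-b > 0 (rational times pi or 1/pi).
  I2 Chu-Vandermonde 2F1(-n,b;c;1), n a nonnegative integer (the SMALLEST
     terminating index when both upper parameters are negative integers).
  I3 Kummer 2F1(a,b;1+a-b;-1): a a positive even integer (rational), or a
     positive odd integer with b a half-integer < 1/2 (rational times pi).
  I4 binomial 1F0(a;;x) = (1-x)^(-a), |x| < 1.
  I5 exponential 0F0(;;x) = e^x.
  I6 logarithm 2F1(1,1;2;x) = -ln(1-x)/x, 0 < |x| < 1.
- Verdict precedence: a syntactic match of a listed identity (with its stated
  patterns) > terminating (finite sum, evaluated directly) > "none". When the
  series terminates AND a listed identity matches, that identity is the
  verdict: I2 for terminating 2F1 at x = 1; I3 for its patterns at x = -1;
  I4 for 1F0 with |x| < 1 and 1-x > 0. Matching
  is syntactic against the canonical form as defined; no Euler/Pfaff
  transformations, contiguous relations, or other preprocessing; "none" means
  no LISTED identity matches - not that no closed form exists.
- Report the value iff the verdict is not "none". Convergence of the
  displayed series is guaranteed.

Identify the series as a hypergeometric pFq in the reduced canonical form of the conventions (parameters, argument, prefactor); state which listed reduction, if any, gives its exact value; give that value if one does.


Prefactor 1, argument 1: 2F1 with upper {1/2, 3/2} over lower {6}. Verdict (x = 1): Gauss (I1, half-integer pattern) applies (x = 1; upper {1/2, 3/2} half-integers, c = 6 in the evaluable pattern). Hence: (8192/2205) / pi.

Structural cue: t_0 being 1, the running product (C = 1, x = 1) telescopes to a rising factorial.
Consecutive-term ratio: r(k) = 1 * (k+1/2) (k+3/2) / [(k+6) (k+1)] - rational; roots negated = parameters, x = 1, C = 1.


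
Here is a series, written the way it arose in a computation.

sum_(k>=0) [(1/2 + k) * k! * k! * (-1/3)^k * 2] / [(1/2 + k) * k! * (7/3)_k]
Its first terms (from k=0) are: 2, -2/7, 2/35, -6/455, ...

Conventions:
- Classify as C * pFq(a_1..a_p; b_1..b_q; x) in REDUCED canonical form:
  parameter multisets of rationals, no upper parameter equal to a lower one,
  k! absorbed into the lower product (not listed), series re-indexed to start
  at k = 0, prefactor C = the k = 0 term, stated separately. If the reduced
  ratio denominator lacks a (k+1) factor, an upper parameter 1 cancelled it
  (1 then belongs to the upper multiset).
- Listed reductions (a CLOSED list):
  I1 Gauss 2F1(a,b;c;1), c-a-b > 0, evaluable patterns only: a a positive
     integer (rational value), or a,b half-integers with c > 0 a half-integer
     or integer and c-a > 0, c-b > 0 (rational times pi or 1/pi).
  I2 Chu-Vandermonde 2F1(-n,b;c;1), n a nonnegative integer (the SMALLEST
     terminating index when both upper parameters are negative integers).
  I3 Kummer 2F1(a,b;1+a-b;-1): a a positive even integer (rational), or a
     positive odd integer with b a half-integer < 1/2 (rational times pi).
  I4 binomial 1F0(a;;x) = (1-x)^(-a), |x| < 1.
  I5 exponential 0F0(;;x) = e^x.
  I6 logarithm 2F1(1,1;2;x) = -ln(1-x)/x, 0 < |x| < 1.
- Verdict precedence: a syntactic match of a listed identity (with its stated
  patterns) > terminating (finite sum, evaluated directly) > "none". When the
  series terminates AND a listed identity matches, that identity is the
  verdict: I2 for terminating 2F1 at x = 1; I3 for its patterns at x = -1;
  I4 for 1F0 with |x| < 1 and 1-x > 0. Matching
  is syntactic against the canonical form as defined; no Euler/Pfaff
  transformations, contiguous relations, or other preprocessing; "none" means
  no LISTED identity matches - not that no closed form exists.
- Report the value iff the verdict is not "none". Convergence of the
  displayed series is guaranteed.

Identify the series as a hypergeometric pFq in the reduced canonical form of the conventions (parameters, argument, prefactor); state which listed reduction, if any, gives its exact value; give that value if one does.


At argument -1/3: a 2F1 with upper {1, 1}, lower {7/3}, scaled by C = 2. Verdict: none - at argument -1/3 the multisets {1, 1} ; {7/3} match no listed identity.

The tell: t_0 = 2 here, and striking the common factor k + 1/2 reduces the term (prefactor 2).
Ratio: r(k) = (-1/3) * (k+1) (k+1) / [(k+7/3) (k+1)] - rational; roots negated = parameters, x = (-1/3), C = 2.


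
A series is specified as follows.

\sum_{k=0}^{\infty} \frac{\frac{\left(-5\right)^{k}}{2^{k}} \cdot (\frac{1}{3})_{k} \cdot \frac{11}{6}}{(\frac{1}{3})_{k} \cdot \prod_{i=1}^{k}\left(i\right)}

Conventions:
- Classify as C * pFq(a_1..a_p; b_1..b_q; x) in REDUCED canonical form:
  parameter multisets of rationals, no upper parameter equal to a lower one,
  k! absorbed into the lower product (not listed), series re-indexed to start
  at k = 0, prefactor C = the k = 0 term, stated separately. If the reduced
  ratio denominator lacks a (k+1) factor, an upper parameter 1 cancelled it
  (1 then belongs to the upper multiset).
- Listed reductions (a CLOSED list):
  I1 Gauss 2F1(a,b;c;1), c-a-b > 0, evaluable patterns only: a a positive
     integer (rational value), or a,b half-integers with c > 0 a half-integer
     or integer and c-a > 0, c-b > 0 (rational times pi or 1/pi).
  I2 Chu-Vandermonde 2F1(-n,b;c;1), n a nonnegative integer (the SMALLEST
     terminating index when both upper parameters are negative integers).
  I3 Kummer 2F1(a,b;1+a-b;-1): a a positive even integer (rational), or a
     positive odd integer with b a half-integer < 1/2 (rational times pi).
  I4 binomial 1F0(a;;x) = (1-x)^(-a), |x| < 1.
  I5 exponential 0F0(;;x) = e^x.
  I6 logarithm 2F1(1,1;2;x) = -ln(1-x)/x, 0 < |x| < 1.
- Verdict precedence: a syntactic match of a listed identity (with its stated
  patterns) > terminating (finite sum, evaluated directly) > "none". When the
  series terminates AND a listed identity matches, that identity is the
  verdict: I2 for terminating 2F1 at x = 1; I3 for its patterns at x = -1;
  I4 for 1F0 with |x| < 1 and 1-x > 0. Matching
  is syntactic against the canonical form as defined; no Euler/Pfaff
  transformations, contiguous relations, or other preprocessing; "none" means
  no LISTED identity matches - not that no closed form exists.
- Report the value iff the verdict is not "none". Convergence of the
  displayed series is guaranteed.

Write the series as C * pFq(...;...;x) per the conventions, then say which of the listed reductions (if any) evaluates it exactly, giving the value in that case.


This is \frac{11}{6} * 0F0(-; -; -\frac{5}{2}) in reduced canonical form. Verdict at x = -\frac{5}{2}: the exponential series (I5) matches (the 0F0 exponential series at x = -\frac{5}{2}). Sum: \frac{11}{6} \cdot e^{-\frac{5}{2}}.

Structural cue: with t_0 = \frac{11}{6}, the product of the first k integers (C = 11/6) is k!.
Consecutive-term ratio: r(k) = -\frac{5}{2} * 1 / [(k+1)] - poly over poly, x = -\frac{5}{2} from leading terms; C = \frac{11}{6} at k = 0.
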